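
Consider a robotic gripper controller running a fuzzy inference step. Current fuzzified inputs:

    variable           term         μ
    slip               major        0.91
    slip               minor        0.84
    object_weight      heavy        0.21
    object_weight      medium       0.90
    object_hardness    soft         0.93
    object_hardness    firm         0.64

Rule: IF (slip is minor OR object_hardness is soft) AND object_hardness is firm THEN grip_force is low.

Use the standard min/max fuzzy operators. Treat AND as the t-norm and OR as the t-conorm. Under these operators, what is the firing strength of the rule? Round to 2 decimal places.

0.64

firing strength: (minor=0.84 OR soft=0.93) = 0.93; AND[min(a, b)] with firm=0.64 → w = 0.64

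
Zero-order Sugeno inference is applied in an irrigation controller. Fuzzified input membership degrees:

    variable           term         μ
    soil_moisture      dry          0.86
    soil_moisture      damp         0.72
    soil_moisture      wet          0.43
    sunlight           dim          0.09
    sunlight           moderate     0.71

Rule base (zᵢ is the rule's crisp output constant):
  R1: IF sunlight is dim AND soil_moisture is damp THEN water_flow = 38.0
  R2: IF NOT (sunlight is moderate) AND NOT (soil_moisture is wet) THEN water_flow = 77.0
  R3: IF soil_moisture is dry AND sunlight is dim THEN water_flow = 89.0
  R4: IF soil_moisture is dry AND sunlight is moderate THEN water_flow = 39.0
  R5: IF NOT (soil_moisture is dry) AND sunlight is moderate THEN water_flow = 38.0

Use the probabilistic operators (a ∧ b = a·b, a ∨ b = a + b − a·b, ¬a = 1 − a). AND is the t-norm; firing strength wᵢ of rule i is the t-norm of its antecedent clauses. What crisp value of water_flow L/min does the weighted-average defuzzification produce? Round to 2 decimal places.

R1 (z=38.0): dim=0.09, damp=0.72; AND[a·b] → w = 0.0648
R2 (z=77.0): ¬moderate=1−0.71=0.29, ¬wet=1−0.43=0.57; AND[a·b] → w = 0.1653
R3 (z=89.0): dry=0.86, dim=0.09; AND[a·b] → w = 0.0774
R4 (z=39.0): dry=0.86, moderate=0.71; AND[a·b] → w = 0.6106
R5 (z=38.0): ¬dry=1−0.86=0.14, moderate=0.71; AND[a·b] → w = 0.0994
Weighted average = (0.0648·38.0 + 0.1653·77.0 + 0.0774·89.0 + 0.6106·39.0 + 0.0994·38.0) / (0.0648 + 0.1653 + 0.0774 + 0.6106 + 0.0994)
  = 49.6697 / 1.0175 = 48.82

48.82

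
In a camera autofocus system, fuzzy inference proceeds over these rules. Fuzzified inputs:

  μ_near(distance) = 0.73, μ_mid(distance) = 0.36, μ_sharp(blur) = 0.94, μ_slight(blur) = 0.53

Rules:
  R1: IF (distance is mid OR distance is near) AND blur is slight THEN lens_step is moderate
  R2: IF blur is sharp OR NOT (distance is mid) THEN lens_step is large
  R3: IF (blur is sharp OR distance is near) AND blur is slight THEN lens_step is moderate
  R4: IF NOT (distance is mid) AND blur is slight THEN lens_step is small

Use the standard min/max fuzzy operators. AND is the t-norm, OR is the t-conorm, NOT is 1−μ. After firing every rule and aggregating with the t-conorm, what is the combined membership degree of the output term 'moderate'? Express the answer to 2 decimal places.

0.53

R1: (mid=0.36 OR near=0.73) = 0.73; AND[min(a, b)] with slight=0.53 → w = 0.53
R2: sharp=0.94, ¬mid=1−0.36=0.64; OR[max(a, b)] → w = 0.94
R3: (sharp=0.94 OR near=0.73) = 0.94; AND[min(a, b)] with slight=0.53 → w = 0.53
R4: ¬mid=1−0.36=0.64, slight=0.53; AND[min(a, b)] → w = 0.53
Rules with consequent 'moderate': {R1, R3} → strengths 0.53, 0.53
Aggregate via t-conorm [max(a, b)]: 0.53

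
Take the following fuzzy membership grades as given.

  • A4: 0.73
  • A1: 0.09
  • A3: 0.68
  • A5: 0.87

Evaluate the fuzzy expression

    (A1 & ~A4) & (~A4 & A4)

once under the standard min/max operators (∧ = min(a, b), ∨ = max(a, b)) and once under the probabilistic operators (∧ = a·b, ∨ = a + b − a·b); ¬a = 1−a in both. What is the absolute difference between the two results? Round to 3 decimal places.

Under standard min/max:
  ~A4 = 1 − 0.73 = 0.27
  A1 & ~A4 = min(a, b) on (0.09, 0.27) = 0.09
  ~A4 = 1 − 0.73 = 0.27
  ~A4 & A4 = min(a, b) on (0.27, 0.73) = 0.27
  (A1 & ~A4) & (~A4 & A4) = min(a, b) on (0.09, 0.27) = 0.09
  → value = 0.0900
Under probabilistic:
  ~A4 = 1 − 0.7300 = 0.2700
  A1 & ~A4 = a·b on (0.0900, 0.2700) = 0.0243
  ~A4 = 1 − 0.7300 = 0.2700
  ~A4 & A4 = a·b on (0.2700, 0.7300) = 0.1971
  (A1 & ~A4) & (~A4 & A4) = a·b on (0.0243, 0.1971) = 0.0048
  → value = 0.0048
|0.0900 − 0.0048| = 0.085

0.085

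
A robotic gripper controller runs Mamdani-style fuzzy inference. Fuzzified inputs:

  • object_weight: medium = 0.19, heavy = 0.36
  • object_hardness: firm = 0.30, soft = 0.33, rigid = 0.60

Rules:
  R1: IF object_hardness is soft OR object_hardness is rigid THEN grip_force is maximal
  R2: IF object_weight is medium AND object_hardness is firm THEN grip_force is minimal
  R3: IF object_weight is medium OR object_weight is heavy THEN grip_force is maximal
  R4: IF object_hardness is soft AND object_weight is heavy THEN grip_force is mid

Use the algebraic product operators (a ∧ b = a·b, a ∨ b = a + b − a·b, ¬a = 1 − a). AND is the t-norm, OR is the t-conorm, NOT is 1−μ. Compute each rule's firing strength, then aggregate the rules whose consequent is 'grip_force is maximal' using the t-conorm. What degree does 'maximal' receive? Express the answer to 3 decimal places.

R1: soft=0.33, rigid=0.60; OR[a + b − a·b] → w = 0.7320
R2: medium=0.19, firm=0.30; AND[a·b] → w = 0.0570
R3: medium=0.19, heavy=0.36; OR[a + b − a·b] → w = 0.4816
R4: soft=0.33, heavy=0.36; AND[a·b] → w = 0.1188
Rules with consequent 'maximal': {R1, R3} → strengths 0.7320, 0.4816
Aggregate via t-conorm [a + b − a·b]: 0.8611

0.861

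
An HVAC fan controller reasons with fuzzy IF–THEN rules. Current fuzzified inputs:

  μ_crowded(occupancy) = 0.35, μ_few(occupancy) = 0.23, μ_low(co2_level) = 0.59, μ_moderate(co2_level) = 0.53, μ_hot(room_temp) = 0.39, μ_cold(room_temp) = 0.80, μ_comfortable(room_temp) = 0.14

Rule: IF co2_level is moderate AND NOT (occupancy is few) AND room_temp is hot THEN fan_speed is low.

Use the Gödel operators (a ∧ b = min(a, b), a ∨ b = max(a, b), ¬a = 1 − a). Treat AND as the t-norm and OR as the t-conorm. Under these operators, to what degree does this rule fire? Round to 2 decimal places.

firing strength: moderate=0.53, ¬few=1−0.23=0.77, hot=0.39; AND[min(a, b)] → w = 0.39

0.39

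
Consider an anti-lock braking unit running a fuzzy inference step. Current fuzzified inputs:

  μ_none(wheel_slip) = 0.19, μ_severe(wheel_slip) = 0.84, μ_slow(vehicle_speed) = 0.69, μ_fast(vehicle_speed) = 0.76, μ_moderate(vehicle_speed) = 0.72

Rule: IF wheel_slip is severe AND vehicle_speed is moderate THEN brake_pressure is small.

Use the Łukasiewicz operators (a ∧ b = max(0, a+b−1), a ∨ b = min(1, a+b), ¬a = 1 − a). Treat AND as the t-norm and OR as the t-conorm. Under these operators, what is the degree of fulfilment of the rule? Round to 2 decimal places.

0.56

firing strength: severe=0.84, moderate=0.72; AND[max(0, a+b−1)] → w = 0.56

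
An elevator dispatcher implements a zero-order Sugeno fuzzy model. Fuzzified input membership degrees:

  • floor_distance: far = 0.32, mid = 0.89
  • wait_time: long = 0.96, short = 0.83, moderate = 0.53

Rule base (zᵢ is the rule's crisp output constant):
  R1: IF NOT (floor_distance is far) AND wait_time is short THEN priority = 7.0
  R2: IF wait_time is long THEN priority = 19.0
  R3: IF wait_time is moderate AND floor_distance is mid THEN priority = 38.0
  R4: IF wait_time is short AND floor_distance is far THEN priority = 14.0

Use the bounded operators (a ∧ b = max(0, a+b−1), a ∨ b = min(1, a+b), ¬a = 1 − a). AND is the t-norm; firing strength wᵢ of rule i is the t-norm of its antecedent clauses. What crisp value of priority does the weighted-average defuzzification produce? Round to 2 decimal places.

19.54

R1 (z=7.0): ¬far=1−0.32=0.68, short=0.83; AND[max(0, a+b−1)] → w = 0.51
R2 (z=19.0): long=0.96 → w = 0.96
R3 (z=38.0): moderate=0.53, mid=0.89; AND[max(0, a+b−1)] → w = 0.42
R4 (z=14.0): short=0.83, far=0.32; AND[max(0, a+b−1)] → w = 0.15
Weighted average = (0.51·7.0 + 0.96·19.0 + 0.42·38.0 + 0.15·14.0) / (0.51 + 0.96 + 0.42 + 0.15)
  = 39.8700 / 2.0400 = 19.54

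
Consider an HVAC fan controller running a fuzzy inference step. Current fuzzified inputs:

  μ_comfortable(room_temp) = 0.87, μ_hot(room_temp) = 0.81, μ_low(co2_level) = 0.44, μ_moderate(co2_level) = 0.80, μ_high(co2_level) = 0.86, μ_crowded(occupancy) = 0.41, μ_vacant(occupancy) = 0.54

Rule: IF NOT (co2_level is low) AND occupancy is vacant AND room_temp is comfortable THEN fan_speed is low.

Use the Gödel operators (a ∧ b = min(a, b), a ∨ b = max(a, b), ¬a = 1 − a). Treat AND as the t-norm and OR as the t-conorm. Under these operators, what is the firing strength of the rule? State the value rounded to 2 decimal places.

0.54

firing strength: ¬low=1−0.44=0.56, vacant=0.54, comfortable=0.87; AND[min(a, b)] → w = 0.54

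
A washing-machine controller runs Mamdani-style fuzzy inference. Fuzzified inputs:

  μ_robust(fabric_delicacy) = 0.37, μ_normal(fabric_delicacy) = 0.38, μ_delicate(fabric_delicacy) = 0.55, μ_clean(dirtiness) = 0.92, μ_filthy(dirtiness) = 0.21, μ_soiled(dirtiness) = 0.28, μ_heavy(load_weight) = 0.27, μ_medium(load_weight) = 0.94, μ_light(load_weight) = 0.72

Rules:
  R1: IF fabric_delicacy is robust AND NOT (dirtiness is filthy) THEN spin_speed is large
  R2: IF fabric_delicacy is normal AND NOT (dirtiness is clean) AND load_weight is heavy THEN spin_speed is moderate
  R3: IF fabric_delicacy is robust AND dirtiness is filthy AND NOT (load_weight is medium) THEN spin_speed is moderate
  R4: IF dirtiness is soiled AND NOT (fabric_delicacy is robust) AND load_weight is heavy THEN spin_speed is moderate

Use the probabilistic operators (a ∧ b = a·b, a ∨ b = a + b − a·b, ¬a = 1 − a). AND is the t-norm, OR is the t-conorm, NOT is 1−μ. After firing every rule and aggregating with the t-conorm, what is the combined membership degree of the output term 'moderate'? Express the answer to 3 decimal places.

0.060

R1: robust=0.37, ¬filthy=1−0.21=0.79; AND[a·b] → w = 0.2923
R2: normal=0.38, ¬clean=1−0.92=0.08, heavy=0.27; AND[a·b] → w = 0.0082
R3: robust=0.37, filthy=0.21, ¬medium=1−0.94=0.06; AND[a·b] → w = 0.0047
R4: soiled=0.28, ¬robust=1−0.37=0.63, heavy=0.27; AND[a·b] → w = 0.0476
Rules with consequent 'moderate': {R2, R3, R4} → strengths 0.0082, 0.0047, 0.0476
Aggregate via t-conorm [a + b − a·b]: 0.0598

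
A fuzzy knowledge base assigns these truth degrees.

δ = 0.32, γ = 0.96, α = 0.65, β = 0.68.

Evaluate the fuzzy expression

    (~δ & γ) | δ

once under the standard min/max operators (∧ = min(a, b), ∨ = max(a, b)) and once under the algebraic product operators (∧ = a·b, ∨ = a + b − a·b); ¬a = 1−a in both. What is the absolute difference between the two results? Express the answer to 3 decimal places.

0.084

Under standard min/max:
  ~δ = 1 − 0.32 = 0.68
  ~δ & γ = min(a, b) on (0.68, 0.96) = 0.68
  (~δ & γ) | δ = max(a, b) on (0.68, 0.32) = 0.68
  → value = 0.6800
Under algebraic product:
  ~δ = 1 − 0.3200 = 0.6800
  ~δ & γ = a·b on (0.6800, 0.9600) = 0.6528
  (~δ & γ) | δ = a + b − a·b on (0.6528, 0.3200) = 0.7639
  → value = 0.7639
|0.6800 − 0.7639| = 0.084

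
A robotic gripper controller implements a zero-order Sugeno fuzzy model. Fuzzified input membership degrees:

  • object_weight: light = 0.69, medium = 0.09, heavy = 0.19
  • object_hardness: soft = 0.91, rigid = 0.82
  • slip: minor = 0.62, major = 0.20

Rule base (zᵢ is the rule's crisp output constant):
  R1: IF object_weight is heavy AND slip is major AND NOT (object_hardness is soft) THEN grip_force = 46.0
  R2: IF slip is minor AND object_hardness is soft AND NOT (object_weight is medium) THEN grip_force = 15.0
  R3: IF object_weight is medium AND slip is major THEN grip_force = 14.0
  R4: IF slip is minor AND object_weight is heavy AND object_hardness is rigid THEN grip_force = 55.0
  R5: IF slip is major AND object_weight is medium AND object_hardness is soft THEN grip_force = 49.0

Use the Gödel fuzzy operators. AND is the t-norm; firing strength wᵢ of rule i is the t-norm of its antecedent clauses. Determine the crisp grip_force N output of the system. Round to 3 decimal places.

27.370

R1 (z=46.0): heavy=0.19, major=0.20, ¬soft=1−0.91=0.09; AND[min(a, b)] → w = 0.09
R2 (z=15.0): minor=0.62, soft=0.91, ¬medium=1−0.09=0.91; AND[min(a, b)] → w = 0.62
R3 (z=14.0): medium=0.09, major=0.20; AND[min(a, b)] → w = 0.09
R4 (z=55.0): minor=0.62, heavy=0.19, rigid=0.82; AND[min(a, b)] → w = 0.19
R5 (z=49.0): major=0.20, medium=0.09, soft=0.91; AND[min(a, b)] → w = 0.09
Weighted average = (0.09·46.0 + 0.62·15.0 + 0.09·14.0 + 0.19·55.0 + 0.09·49.0) / (0.09 + 0.62 + 0.09 + 0.19 + 0.09)
  = 29.5600 / 1.0800 = 27.370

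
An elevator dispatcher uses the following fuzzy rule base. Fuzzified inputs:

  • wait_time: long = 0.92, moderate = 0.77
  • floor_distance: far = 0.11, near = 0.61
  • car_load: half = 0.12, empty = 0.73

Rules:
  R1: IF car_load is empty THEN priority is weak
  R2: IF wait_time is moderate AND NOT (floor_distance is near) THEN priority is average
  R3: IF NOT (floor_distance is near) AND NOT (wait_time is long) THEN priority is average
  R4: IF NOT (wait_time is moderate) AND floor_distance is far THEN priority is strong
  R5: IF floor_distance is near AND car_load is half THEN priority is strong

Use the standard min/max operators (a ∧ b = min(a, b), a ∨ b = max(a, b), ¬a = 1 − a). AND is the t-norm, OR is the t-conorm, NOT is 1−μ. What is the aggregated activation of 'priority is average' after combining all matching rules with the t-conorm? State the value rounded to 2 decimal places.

R1: empty=0.73 → w = 0.73
R2: moderate=0.77, ¬near=1−0.61=0.39; AND[min(a, b)] → w = 0.39
R3: ¬near=1−0.61=0.39, ¬long=1−0.92=0.08; AND[min(a, b)] → w = 0.08
R4: ¬moderate=1−0.77=0.23, far=0.11; AND[min(a, b)] → w = 0.11
R5: near=0.61, half=0.12; AND[min(a, b)] → w = 0.12
Rules with consequent 'average': {R2, R3} → strengths 0.39, 0.08
Aggregate via t-conorm [max(a, b)]: 0.39

0.39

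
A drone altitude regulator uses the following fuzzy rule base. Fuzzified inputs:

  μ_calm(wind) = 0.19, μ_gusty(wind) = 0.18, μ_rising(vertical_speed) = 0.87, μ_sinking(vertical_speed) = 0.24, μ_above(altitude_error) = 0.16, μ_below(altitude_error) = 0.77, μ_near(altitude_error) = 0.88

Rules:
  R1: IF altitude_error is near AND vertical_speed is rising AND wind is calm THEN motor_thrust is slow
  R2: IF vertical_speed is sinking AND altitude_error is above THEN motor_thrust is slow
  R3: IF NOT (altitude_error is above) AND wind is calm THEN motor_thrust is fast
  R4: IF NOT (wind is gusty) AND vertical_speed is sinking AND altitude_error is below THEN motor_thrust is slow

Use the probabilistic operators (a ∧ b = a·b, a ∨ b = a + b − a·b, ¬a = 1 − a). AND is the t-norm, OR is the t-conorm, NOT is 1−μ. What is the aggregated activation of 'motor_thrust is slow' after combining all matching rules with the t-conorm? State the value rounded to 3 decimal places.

R1: near=0.88, rising=0.87, calm=0.19; AND[a·b] → w = 0.1455
R2: sinking=0.24, above=0.16; AND[a·b] → w = 0.0384
R3: ¬above=1−0.16=0.84, calm=0.19; AND[a·b] → w = 0.1596
R4: ¬gusty=1−0.18=0.82, sinking=0.24, below=0.77; AND[a·b] → w = 0.1515
Rules with consequent 'slow': {R1, R2, R4} → strengths 0.1455, 0.0384, 0.1515
Aggregate via t-conorm [a + b − a·b]: 0.3028

0.303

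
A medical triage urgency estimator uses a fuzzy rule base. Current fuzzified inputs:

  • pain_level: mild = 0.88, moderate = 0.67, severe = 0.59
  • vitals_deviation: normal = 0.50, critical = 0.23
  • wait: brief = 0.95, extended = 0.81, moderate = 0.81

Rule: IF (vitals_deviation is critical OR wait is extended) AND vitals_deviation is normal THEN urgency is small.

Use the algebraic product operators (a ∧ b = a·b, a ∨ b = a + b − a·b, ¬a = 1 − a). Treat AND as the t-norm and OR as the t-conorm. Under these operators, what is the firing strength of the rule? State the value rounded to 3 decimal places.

0.427

firing strength: (critical=0.23 OR extended=0.81) = 0.8537; AND[a·b] with normal=0.50 → w = 0.4269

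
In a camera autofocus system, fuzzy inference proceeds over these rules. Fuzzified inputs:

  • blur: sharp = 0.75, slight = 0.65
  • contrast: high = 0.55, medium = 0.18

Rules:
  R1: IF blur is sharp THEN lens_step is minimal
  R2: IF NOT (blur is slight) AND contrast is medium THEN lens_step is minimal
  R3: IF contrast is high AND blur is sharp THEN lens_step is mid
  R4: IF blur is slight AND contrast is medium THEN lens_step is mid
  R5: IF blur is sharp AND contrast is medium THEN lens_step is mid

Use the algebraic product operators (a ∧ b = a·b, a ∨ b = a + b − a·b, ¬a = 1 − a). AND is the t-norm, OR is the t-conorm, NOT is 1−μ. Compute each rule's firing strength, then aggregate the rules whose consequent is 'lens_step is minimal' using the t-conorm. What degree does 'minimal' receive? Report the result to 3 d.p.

0.766

R1: sharp=0.75 → w = 0.7500
R2: ¬slight=1−0.65=0.35, medium=0.18; AND[a·b] → w = 0.0630
R3: high=0.55, sharp=0.75; AND[a·b] → w = 0.4125
R4: slight=0.65, medium=0.18; AND[a·b] → w = 0.1170
R5: sharp=0.75, medium=0.18; AND[a·b] → w = 0.1350
Rules with consequent 'minimal': {R1, R2} → strengths 0.7500, 0.0630
Aggregate via t-conorm [a + b − a·b]: 0.7657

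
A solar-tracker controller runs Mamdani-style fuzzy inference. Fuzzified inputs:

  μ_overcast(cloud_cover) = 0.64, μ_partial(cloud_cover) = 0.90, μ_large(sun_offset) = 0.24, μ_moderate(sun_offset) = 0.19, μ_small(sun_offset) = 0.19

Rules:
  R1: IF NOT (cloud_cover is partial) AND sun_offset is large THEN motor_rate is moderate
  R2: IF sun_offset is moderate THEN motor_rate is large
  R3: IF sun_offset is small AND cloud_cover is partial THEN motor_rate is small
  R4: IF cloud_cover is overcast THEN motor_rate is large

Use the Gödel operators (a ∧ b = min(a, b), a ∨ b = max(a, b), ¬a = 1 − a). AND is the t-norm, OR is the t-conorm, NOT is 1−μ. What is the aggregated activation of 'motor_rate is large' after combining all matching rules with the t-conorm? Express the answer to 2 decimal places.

R1: ¬partial=1−0.90=0.10, large=0.24; AND[min(a, b)] → w = 0.10
R2: moderate=0.19 → w = 0.19
R3: small=0.19, partial=0.90; AND[min(a, b)] → w = 0.19
R4: overcast=0.64 → w = 0.64
Rules with consequent 'large': {R2, R4} → strengths 0.19, 0.64
Aggregate via t-conorm [max(a, b)]: 0.64

0.64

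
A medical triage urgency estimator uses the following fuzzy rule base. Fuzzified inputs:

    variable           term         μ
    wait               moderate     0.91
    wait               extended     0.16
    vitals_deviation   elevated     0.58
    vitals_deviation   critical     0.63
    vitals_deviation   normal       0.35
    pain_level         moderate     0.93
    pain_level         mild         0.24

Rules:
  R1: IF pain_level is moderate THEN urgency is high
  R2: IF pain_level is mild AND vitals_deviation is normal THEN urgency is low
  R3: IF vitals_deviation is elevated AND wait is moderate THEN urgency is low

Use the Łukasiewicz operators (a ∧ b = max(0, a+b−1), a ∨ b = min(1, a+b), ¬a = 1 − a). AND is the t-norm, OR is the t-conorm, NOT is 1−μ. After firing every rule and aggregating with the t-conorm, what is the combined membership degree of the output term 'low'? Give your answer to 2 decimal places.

R1: moderate=0.93 → w = 0.93
R2: mild=0.24, normal=0.35; AND[max(0, a+b−1)] → w = 0.00
R3: elevated=0.58, moderate=0.91; AND[max(0, a+b−1)] → w = 0.49
Rules with consequent 'low': {R2, R3} → strengths 0.00, 0.49
Aggregate via t-conorm [min(1, a+b)]: 0.49

0.49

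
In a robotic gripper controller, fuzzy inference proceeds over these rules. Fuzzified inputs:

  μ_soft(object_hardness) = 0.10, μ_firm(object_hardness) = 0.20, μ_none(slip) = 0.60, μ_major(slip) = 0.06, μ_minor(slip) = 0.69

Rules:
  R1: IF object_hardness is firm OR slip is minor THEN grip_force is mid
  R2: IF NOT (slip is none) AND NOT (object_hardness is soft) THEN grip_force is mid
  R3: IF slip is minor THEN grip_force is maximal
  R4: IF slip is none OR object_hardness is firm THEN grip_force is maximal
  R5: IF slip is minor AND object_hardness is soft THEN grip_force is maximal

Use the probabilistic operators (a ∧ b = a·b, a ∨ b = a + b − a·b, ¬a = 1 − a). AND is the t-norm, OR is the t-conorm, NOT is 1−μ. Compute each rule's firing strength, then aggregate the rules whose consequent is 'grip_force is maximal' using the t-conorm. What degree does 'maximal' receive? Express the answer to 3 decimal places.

0.908

R1: firm=0.20, minor=0.69; OR[a + b − a·b] → w = 0.7520
R2: ¬none=1−0.60=0.40, ¬soft=1−0.10=0.90; AND[a·b] → w = 0.3600
R3: minor=0.69 → w = 0.6900
R4: none=0.60, firm=0.20; OR[a + b − a·b] → w = 0.6800
R5: minor=0.69, soft=0.10; AND[a·b] → w = 0.0690
Rules with consequent 'maximal': {R3, R4, R5} → strengths 0.6900, 0.6800, 0.0690
Aggregate via t-conorm [a + b − a·b]: 0.9076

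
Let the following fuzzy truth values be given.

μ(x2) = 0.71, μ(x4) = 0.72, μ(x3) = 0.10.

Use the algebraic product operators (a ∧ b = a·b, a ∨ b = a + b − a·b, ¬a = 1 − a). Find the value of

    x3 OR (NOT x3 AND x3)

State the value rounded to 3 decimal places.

NOT x3 = 1 − 0.1000 = 0.9000
NOT x3 AND x3 = a·b on (0.9000, 0.1000) = 0.0900
x3 OR (NOT x3 AND x3) = a + b − a·b on (0.1000, 0.0900) = 0.1810

0.181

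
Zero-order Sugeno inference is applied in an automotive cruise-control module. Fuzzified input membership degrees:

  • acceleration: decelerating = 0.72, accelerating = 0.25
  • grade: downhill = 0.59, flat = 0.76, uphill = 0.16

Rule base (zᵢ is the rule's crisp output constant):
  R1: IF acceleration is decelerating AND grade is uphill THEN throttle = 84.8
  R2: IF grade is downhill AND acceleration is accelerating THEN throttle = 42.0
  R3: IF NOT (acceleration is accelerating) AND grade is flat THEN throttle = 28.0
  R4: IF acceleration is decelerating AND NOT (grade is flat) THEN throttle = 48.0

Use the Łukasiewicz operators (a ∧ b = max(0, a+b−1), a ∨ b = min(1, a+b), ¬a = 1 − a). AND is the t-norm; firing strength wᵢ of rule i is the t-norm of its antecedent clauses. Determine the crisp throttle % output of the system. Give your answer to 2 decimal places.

28.00

R1 (z=84.8): decelerating=0.72, uphill=0.16; AND[max(0, a+b−1)] → w = 0.00
R2 (z=42.0): downhill=0.59, accelerating=0.25; AND[max(0, a+b−1)] → w = 0.00
R3 (z=28.0): ¬accelerating=1−0.25=0.75, flat=0.76; AND[max(0, a+b−1)] → w = 0.51
R4 (z=48.0): decelerating=0.72, ¬flat=1−0.76=0.24; AND[max(0, a+b−1)] → w = 0.00
Weighted average = (0.00·84.8 + 0.00·42.0 + 0.51·28.0 + 0.00·48.0) / (0.00 + 0.00 + 0.51 + 0.00)
  = 14.2800 / 0.5100 = 28.00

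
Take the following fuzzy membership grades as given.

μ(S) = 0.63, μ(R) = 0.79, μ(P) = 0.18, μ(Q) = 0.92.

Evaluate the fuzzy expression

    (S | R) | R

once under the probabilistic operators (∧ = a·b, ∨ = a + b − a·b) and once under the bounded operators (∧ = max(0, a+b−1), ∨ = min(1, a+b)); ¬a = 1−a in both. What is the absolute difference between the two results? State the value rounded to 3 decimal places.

Under probabilistic:
  S | R = a + b − a·b on (0.6300, 0.7900) = 0.9223
  (S | R) | R = a + b − a·b on (0.9223, 0.7900) = 0.9837
  → value = 0.9837
Under bounded:
  S | R = min(1, a+b) on (0.63, 0.79) = 1.00
  (S | R) | R = min(1, a+b) on (1.00, 0.79) = 1.00
  → value = 1.0000
|0.9837 − 1.0000| = 0.016

0.016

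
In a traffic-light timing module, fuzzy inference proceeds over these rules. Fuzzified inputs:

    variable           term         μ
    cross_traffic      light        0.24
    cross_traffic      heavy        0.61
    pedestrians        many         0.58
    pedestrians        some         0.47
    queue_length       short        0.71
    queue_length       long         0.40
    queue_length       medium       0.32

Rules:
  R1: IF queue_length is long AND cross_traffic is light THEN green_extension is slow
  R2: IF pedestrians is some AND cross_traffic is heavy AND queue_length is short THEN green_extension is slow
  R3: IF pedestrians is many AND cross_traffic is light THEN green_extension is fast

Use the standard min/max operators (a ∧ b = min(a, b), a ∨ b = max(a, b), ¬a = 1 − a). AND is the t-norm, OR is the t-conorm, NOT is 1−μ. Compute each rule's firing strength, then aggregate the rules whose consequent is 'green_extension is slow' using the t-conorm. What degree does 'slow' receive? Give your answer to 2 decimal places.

R1: long=0.40, light=0.24; AND[min(a, b)] → w = 0.24
R2: some=0.47, heavy=0.61, short=0.71; AND[min(a, b)] → w = 0.47
R3: many=0.58, light=0.24; AND[min(a, b)] → w = 0.24
Rules with consequent 'slow': {R1, R2} → strengths 0.24, 0.47
Aggregate via t-conorm [max(a, b)]: 0.47

0.47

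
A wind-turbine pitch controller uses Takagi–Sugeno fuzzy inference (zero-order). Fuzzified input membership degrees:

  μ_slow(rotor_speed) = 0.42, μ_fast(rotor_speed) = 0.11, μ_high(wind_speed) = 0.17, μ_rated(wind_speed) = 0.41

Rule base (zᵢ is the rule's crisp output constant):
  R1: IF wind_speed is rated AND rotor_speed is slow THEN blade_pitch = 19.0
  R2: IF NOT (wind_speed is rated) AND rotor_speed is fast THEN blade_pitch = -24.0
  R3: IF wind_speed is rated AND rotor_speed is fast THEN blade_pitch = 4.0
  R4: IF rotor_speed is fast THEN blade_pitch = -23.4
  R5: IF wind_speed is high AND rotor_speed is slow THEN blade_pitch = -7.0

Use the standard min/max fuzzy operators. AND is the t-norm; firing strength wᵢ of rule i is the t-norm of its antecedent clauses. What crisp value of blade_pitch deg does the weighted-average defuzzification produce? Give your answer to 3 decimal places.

2.007

R1 (z=19.0): rated=0.41, slow=0.42; AND[min(a, b)] → w = 0.41
R2 (z=-24.0): ¬rated=1−0.41=0.59, fast=0.11; AND[min(a, b)] → w = 0.11
R3 (z=4.0): rated=0.41, fast=0.11; AND[min(a, b)] → w = 0.11
R4 (z=-23.4): fast=0.11 → w = 0.11
R5 (z=-7.0): high=0.17, slow=0.42; AND[min(a, b)] → w = 0.17
Weighted average = (0.41·19.0 + 0.11·-24.0 + 0.11·4.0 + 0.11·-23.4 + 0.17·-7.0) / (0.41 + 0.11 + 0.11 + 0.11 + 0.17)
  = 1.8260 / 0.9100 = 2.007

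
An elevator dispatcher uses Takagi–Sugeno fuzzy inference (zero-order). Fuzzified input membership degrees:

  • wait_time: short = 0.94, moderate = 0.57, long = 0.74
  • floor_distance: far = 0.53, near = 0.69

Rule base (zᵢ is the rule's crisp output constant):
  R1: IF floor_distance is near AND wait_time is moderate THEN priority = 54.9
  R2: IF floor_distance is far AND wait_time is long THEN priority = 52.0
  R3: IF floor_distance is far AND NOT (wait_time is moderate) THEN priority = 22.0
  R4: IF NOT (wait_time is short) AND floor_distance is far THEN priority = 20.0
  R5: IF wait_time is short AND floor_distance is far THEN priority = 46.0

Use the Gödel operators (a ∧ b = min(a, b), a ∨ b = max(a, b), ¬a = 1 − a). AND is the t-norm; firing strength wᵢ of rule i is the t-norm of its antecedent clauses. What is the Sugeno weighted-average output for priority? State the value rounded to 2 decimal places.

44.29

R1 (z=54.9): near=0.69, moderate=0.57; AND[min(a, b)] → w = 0.57
R2 (z=52.0): far=0.53, long=0.74; AND[min(a, b)] → w = 0.53
R3 (z=22.0): far=0.53, ¬moderate=1−0.57=0.43; AND[min(a, b)] → w = 0.43
R4 (z=20.0): ¬short=1−0.94=0.06, far=0.53; AND[min(a, b)] → w = 0.06
R5 (z=46.0): short=0.94, far=0.53; AND[min(a, b)] → w = 0.53
Weighted average = (0.57·54.9 + 0.53·52.0 + 0.43·22.0 + 0.06·20.0 + 0.53·46.0) / (0.57 + 0.53 + 0.43 + 0.06 + 0.53)
  = 93.8930 / 2.1200 = 44.29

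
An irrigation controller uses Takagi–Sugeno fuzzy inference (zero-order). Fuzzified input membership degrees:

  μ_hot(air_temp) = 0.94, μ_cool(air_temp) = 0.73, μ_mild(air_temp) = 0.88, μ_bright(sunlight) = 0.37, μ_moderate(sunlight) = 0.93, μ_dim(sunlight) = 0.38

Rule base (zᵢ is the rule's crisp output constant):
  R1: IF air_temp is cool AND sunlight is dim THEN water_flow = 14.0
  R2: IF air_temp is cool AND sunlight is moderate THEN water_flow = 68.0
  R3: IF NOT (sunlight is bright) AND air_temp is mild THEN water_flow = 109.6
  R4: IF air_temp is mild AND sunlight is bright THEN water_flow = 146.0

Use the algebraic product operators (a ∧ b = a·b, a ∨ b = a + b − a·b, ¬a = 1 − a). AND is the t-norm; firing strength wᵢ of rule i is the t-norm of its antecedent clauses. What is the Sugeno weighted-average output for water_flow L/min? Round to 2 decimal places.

R1 (z=14.0): cool=0.73, dim=0.38; AND[a·b] → w = 0.2774
R2 (z=68.0): cool=0.73, moderate=0.93; AND[a·b] → w = 0.6789
R3 (z=109.6): ¬bright=1−0.37=0.63, mild=0.88; AND[a·b] → w = 0.5544
R4 (z=146.0): mild=0.88, bright=0.37; AND[a·b] → w = 0.3256
Weighted average = (0.2774·14.0 + 0.6789·68.0 + 0.5544·109.6 + 0.3256·146.0) / (0.2774 + 0.6789 + 0.5544 + 0.3256)
  = 158.3486 / 1.8363 = 86.23

86.23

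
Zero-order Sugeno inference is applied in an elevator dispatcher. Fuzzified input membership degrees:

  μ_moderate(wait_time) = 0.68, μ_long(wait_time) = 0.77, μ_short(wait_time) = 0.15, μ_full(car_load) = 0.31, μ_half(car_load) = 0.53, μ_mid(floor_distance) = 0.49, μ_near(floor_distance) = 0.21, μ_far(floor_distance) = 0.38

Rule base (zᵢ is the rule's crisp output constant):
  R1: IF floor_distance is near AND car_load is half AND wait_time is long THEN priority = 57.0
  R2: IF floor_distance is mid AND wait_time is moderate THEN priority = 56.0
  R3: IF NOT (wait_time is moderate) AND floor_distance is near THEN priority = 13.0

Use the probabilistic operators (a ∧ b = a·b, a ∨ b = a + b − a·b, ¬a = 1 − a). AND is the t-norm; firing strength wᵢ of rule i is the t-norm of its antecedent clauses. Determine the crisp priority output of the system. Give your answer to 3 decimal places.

R1 (z=57.0): near=0.21, half=0.53, long=0.77; AND[a·b] → w = 0.0857
R2 (z=56.0): mid=0.49, moderate=0.68; AND[a·b] → w = 0.3332
R3 (z=13.0): ¬moderate=1−0.68=0.32, near=0.21; AND[a·b] → w = 0.0672
Weighted average = (0.0857·57.0 + 0.3332·56.0 + 0.0672·13.0) / (0.0857 + 0.3332 + 0.0672)
  = 24.4178 / 0.4861 = 50.232

50.232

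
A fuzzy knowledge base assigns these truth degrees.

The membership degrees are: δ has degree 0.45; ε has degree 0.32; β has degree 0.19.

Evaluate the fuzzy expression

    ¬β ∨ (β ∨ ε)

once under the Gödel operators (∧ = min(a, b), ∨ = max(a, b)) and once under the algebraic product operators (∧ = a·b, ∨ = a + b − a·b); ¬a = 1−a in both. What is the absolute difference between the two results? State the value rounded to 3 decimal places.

0.085

Under Gödel:
  ¬β = 1 − 0.19 = 0.81
  β ∨ ε = max(a, b) on (0.19, 0.32) = 0.32
  ¬β ∨ (β ∨ ε) = max(a, b) on (0.81, 0.32) = 0.81
  → value = 0.8100
Under algebraic product:
  ¬β = 1 − 0.1900 = 0.8100
  β ∨ ε = a + b − a·b on (0.1900, 0.3200) = 0.4492
  ¬β ∨ (β ∨ ε) = a + b − a·b on (0.8100, 0.4492) = 0.8953
  → value = 0.8953
|0.8100 − 0.8953| = 0.085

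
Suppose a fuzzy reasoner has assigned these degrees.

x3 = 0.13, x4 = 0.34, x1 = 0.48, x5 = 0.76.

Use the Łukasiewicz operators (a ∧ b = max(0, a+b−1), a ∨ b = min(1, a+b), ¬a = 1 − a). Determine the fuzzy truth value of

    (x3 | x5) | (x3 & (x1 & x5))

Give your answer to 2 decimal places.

x3 | x5 = min(1, a+b) on (0.13, 0.76) = 0.89
x1 & x5 = max(0, a+b−1) on (0.48, 0.76) = 0.24
x3 & (x1 & x5) = max(0, a+b−1) on (0.13, 0.24) = 0.00
(x3 | x5) | (x3 & (x1 & x5)) = min(1, a+b) on (0.89, 0.00) = 0.89

0.89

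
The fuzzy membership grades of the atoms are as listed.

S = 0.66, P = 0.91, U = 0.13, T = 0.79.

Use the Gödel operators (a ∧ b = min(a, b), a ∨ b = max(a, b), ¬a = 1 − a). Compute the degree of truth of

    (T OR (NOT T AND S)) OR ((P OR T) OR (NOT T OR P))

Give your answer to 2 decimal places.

0.91

NOT T = 1 − 0.79 = 0.21
NOT T AND S = min(a, b) on (0.21, 0.66) = 0.21
T OR (NOT T AND S) = max(a, b) on (0.79, 0.21) = 0.79
P OR T = max(a, b) on (0.91, 0.79) = 0.91
NOT T = 1 − 0.79 = 0.21
NOT T OR P = max(a, b) on (0.21, 0.91) = 0.91
(P OR T) OR (NOT T OR P) = max(a, b) on (0.91, 0.91) = 0.91
(T OR (NOT T AND S)) OR ((P OR T) OR (NOT T OR P)) = max(a, b) on (0.79, 0.91) = 0.91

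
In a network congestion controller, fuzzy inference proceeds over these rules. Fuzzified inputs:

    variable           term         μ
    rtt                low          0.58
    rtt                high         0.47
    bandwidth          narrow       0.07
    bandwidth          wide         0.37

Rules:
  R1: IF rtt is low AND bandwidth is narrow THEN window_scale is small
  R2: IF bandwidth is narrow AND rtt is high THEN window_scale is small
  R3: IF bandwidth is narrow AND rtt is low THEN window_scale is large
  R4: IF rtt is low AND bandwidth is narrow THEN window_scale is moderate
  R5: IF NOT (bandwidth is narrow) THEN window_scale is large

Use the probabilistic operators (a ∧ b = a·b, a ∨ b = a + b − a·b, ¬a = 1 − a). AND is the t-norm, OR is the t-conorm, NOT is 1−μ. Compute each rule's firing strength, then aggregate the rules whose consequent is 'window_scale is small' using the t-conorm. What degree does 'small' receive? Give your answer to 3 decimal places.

0.072

R1: low=0.58, narrow=0.07; AND[a·b] → w = 0.0406
R2: narrow=0.07, high=0.47; AND[a·b] → w = 0.0329
R3: narrow=0.07, low=0.58; AND[a·b] → w = 0.0406
R4: low=0.58, narrow=0.07; AND[a·b] → w = 0.0406
R5: ¬narrow=1−0.07=0.93 → w = 0.9300
Rules with consequent 'small': {R1, R2} → strengths 0.0406, 0.0329
Aggregate via t-conorm [a + b − a·b]: 0.0722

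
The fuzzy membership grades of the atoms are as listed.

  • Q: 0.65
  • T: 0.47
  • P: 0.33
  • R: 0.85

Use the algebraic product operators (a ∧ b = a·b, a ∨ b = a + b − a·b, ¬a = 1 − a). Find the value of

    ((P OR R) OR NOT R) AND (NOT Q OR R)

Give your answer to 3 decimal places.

P OR R = a + b − a·b on (0.3300, 0.8500) = 0.8995
NOT R = 1 − 0.8500 = 0.1500
(P OR R) OR NOT R = a + b − a·b on (0.8995, 0.1500) = 0.9146
NOT Q = 1 − 0.6500 = 0.3500
NOT Q OR R = a + b − a·b on (0.3500, 0.8500) = 0.9025
((P OR R) OR NOT R) AND (NOT Q OR R) = a·b on (0.9146, 0.9025) = 0.8254

0.825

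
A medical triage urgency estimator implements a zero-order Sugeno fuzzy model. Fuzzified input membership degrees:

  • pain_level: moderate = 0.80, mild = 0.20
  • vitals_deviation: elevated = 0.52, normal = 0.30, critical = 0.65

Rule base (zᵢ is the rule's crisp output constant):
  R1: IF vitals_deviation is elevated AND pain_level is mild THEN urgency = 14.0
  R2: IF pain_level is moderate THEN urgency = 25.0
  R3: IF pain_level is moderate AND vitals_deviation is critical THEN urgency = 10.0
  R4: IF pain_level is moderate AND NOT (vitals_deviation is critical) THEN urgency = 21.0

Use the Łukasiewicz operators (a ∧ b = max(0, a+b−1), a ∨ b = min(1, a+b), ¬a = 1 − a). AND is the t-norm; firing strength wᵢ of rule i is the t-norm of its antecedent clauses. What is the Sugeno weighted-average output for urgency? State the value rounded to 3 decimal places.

19.750

R1 (z=14.0): elevated=0.52, mild=0.20; AND[max(0, a+b−1)] → w = 0.00
R2 (z=25.0): moderate=0.80 → w = 0.80
R3 (z=10.0): moderate=0.80, critical=0.65; AND[max(0, a+b−1)] → w = 0.45
R4 (z=21.0): moderate=0.80, ¬critical=1−0.65=0.35; AND[max(0, a+b−1)] → w = 0.15
Weighted average = (0.00·14.0 + 0.80·25.0 + 0.45·10.0 + 0.15·21.0) / (0.00 + 0.80 + 0.45 + 0.15)
  = 27.6500 / 1.4000 = 19.750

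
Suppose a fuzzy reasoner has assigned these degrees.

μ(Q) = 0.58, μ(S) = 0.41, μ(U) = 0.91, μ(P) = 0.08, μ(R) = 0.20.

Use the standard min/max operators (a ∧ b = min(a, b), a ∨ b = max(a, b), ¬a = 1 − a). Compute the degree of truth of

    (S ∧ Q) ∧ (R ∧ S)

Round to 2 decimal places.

S ∧ Q = min(a, b) on (0.41, 0.58) = 0.41
R ∧ S = min(a, b) on (0.20, 0.41) = 0.20
(S ∧ Q) ∧ (R ∧ S) = min(a, b) on (0.41, 0.20) = 0.20

0.20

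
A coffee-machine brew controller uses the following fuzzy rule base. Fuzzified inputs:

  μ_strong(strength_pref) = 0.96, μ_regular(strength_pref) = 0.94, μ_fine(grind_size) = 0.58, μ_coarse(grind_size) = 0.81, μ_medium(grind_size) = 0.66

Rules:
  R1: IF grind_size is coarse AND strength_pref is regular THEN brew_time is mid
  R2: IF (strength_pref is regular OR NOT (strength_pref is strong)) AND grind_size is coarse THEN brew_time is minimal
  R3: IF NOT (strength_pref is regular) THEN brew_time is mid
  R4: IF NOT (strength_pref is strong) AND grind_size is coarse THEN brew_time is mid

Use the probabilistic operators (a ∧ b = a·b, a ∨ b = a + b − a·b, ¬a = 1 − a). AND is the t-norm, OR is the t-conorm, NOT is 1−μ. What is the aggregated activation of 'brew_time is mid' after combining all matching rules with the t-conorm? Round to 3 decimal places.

0.783

R1: coarse=0.81, regular=0.94; AND[a·b] → w = 0.7614
R2: (regular=0.94 OR ¬strong=1−0.96=0.04) = 0.9424; AND[a·b] with coarse=0.81 → w = 0.7633
R3: ¬regular=1−0.94=0.06 → w = 0.0600
R4: ¬strong=1−0.96=0.04, coarse=0.81; AND[a·b] → w = 0.0324
Rules with consequent 'mid': {R1, R3, R4} → strengths 0.7614, 0.0600, 0.0324
Aggregate via t-conorm [a + b − a·b]: 0.7830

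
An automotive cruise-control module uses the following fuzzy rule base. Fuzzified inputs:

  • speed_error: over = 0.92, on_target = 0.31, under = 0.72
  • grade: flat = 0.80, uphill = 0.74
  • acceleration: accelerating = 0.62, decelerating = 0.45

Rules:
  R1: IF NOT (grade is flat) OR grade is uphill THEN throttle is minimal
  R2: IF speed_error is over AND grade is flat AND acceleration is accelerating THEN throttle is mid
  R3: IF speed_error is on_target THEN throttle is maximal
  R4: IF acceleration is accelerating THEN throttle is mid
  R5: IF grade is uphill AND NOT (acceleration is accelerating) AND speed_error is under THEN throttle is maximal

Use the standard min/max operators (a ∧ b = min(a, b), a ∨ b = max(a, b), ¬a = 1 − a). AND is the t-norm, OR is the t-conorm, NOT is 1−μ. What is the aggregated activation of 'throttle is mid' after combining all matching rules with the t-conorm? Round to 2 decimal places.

R1: ¬flat=1−0.80=0.20, uphill=0.74; OR[max(a, b)] → w = 0.74
R2: over=0.92, flat=0.80, accelerating=0.62; AND[min(a, b)] → w = 0.62
R3: on_target=0.31 → w = 0.31
R4: accelerating=0.62 → w = 0.62
R5: uphill=0.74, ¬accelerating=1−0.62=0.38, under=0.72; AND[min(a, b)] → w = 0.38
Rules with consequent 'mid': {R2, R4} → strengths 0.62, 0.62
Aggregate via t-conorm [max(a, b)]: 0.62

0.62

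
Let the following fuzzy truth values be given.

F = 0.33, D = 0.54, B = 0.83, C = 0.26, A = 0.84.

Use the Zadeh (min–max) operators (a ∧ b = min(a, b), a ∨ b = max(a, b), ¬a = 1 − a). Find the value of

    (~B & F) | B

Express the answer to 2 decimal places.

0.83

~B = 1 − 0.83 = 0.17
~B & F = min(a, b) on (0.17, 0.33) = 0.17
(~B & F) | B = max(a, b) on (0.17, 0.83) = 0.83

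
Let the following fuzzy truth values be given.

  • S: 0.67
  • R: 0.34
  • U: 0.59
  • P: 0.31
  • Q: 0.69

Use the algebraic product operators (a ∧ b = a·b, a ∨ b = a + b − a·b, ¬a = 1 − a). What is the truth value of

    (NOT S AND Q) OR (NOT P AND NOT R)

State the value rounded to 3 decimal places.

0.579

NOT S = 1 − 0.6700 = 0.3300
NOT S AND Q = a·b on (0.3300, 0.6900) = 0.2277
NOT P = 1 − 0.3100 = 0.6900
NOT R = 1 − 0.3400 = 0.6600
NOT P AND NOT R = a·b on (0.6900, 0.6600) = 0.4554
(NOT S AND Q) OR (NOT P AND NOT R) = a + b − a·b on (0.2277, 0.4554) = 0.5794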